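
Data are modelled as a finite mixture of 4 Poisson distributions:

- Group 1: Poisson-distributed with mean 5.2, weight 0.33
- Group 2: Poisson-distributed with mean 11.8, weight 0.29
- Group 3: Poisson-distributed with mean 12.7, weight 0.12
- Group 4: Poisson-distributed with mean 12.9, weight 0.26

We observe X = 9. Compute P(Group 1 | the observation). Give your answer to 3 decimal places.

0.208

Apply Bayes' rule: the posterior for each component is proportional to its prior times its likelihood at x.
Component likelihoods at x = 9:
  L_1 = e^(−5.2)·5.2^9/9! = 0.0422606
  L_2 = e^(−11.8)·11.8^9/9! = 0.0917276
  L_3 = e^(−12.7)·12.7^9/9! = 0.0722654
  L_4 = e^(−12.9)·12.9^9/9! = 0.0680998
Multiply by the mixture weights:
  π_1·L_1 = 0.33 × 0.0422606 = 0.013946
  π_2·L_2 = 0.29 × 0.0917276 = 0.026601
  π_3·L_3 = 0.12 × 0.0722654 = 0.00867185
  π_4·L_4 = 0.26 × 0.0680998 = 0.0177059
Denominator: 0.013946 + 0.026601 + 0.00867185 + 0.0177059 = 0.0669248
P(Group 1 | the observation) ≈ 0.208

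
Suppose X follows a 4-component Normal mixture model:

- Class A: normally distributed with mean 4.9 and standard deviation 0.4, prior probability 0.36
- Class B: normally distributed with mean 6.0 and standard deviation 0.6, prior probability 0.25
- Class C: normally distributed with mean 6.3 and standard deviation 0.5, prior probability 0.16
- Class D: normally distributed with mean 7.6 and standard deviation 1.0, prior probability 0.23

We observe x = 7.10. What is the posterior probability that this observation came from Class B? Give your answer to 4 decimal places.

Posterior ∝ prior × likelihood, so P(k | x) ∝ π_k f_k(x); normalise over all components.
Component likelihoods at x = 7.10:
  L_A = (1/(0.4·√(2π)))·exp(−(7.10−4.9)²/(2·0.4²)) = 0.997356·exp(-15.12500) = 2.69244e-07
  L_B = (1/(0.6·√(2π)))·exp(−(7.10−6.0)²/(2·0.6²)) = 0.664904·exp(-1.68056) = 0.123852
  L_C = (1/(0.5·√(2π)))·exp(−(7.10−6.3)²/(2·0.5²)) = 0.797885·exp(-1.28000) = 0.221842
  L_D = (1/(1.0·√(2π)))·exp(−(7.10−7.6)²/(2·1.0²)) = 0.398942·exp(-0.12500) = 0.352065
Prior × likelihood for each component:
  π_A·L_A = 0.36 × 2.69244e-07 = 9.69278e-08
  π_B·L_B = 0.25 × 0.123852 = 0.030963
  π_C·L_C = 0.16 × 0.221842 = 0.0354947
  π_D·L_D = 0.23 × 0.352065 = 0.080975
Normaliser: 9.69278e-08 + 0.030963 + 0.0354947 + 0.080975 = 0.147433
Responsibility of Class B: 0.030963 / 0.147433 ≈ 0.2100

0.2100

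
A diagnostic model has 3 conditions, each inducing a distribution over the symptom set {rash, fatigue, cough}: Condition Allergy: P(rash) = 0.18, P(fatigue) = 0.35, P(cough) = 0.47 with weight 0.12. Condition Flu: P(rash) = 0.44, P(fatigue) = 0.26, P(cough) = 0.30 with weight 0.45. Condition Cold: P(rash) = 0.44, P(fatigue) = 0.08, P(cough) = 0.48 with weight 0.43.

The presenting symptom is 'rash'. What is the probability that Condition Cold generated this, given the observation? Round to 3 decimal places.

The responsibility of component k is w_k f_k(x) divided by Σ_j w_j f_j(x).
Evaluate each component's likelihood at the observed value:
  p_Allergy = P(rash | comp) = 0.18
  p_Flu = P(rash | comp) = 0.44
  p_Cold = P(rash | comp) = 0.44
Weight by the priors:
  w_Allergy·p_Allergy = 0.12 × 0.18 = 0.0216
  w_Flu·p_Flu = 0.45 × 0.44 = 0.198
  w_Cold·p_Cold = 0.43 × 0.44 = 0.1892
Denominator: 0.0216 + 0.198 + 0.1892 = 0.4088
P(Condition Cold | data) ≈ 0.463

0.463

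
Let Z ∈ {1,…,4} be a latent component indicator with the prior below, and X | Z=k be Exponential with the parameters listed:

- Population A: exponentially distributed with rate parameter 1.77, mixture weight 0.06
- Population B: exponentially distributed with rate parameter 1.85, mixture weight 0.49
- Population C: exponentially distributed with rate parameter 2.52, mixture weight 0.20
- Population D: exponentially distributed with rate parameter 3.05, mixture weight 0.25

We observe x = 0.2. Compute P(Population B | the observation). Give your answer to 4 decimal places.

Posterior ∝ prior × likelihood, so P(k | x) ∝ P(Z=k) f_k(x); normalise over all components.
Evaluate each component's likelihood at the observed value:
  L_A = 1.24232
  L_B = 1.27786
  L_C = 1.52236
  L_D = 1.65722
Multiply by the mixture weights:
  P(Z=A)·L_A = 0.06 × 1.24232 = 0.0745391
  P(Z=B)·L_B = 0.49 × 1.27786 = 0.626151
  P(Z=C)·L_C = 0.20 × 1.52236 = 0.304471
  P(Z=D)·L_D = 0.25 × 1.65722 = 0.414305
Denominator: 0.0745391 + 0.626151 + 0.304471 + 0.414305 = 1.41947
So the posterior for Population B is 0.626151 / 1.41947 ≈ 0.4411.

0.4411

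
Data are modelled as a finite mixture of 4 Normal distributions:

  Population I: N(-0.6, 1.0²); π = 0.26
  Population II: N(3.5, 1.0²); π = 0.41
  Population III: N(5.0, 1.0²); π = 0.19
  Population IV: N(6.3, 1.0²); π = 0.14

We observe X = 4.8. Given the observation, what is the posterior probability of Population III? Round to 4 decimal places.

Apply Bayes' rule: the posterior for each component is proportional to its prior times its likelihood at x.
Normal densities:
  p_I = (1/(1.0·√(2π)))·exp(−(4.8−-0.6)²/(2·1.0²)) = 0.398942·exp(-14.58000) = 1.85736e-07
  p_II = (1/(1.0·√(2π)))·exp(−(4.8−3.5)²/(2·1.0²)) = 0.398942·exp(-0.84500) = 0.171369
  p_III = (1/(1.0·√(2π)))·exp(−(4.8−5.0)²/(2·1.0²)) = 0.398942·exp(-0.02000) = 0.391043
  p_IV = (1/(1.0·√(2π)))·exp(−(4.8−6.3)²/(2·1.0²)) = 0.398942·exp(-1.12500) = 0.129518
Weight by the priors:
  π_I·p_I = 0.26 × 1.85736e-07 = 4.82914e-08
  π_II·p_II = 0.41 × 0.171369 = 0.0702611
  π_III·p_III = 0.19 × 0.391043 = 0.0742981
  π_IV·p_IV = 0.14 × 0.129518 = 0.0181325
Marginal: 4.82914e-08 + 0.0702611 + 0.0742981 + 0.0181325 = 0.162692
P(Population III | x) ≈ 0.4567

0.4567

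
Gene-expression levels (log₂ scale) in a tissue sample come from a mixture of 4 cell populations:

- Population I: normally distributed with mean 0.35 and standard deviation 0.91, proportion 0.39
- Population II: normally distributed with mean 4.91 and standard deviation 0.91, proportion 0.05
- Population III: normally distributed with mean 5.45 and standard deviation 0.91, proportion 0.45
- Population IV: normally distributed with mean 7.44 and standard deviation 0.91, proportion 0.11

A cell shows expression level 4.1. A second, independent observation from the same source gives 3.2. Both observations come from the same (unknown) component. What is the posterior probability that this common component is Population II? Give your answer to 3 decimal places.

Posterior ∝ prior × likelihood, so P(k | x) ∝ π_k f_k(x); normalise over all components.
Since both observations come from the same component, the likelihood for component k is f_k(x₁)·f_k(x₂).
  L_I = [(1/(0.91·√(2π)))·exp(−(4.1−0.35)²/(2·0.91²)) = 0.438398·exp(-8.49082) = 9.00226e-05] × [0.00325056] = 2.92624e-07
  L_II = [(1/(0.91·√(2π)))·exp(−(4.1−4.91)²/(2·0.91²)) = 0.438398·exp(-0.39615) = 0.295001] × [0.0750069] = 0.0221271
  L_III = [(1/(0.91·√(2π)))·exp(−(4.1−5.45)²/(2·0.91²)) = 0.438398·exp(-1.10041) = 0.14587] × [0.0206235] = 0.00300835
  L_IV = [(1/(0.91·√(2π)))·exp(−(4.1−7.44)²/(2·0.91²)) = 0.438398·exp(-6.73566) = 0.000520725] × [8.46682e-06] = 4.40889e-09
Unnormalised posteriors:
  π_I·L_I = 0.39 × 2.92624e-07 = 1.14123e-07
  π_II·L_II = 0.05 × 0.0221271 = 0.00110636
  π_III·L_III = 0.45 × 0.00300835 = 0.00135376
  π_IV·L_IV = 0.11 × 4.40889e-09 = 4.84978e-10
Evidence: 1.14123e-07 + 0.00110636 + 0.00135376 + 4.84978e-10 = 0.00246023
P(Population II | x₁, x₂) = 0.00110636 / 0.00246023 ≈ 0.450

0.450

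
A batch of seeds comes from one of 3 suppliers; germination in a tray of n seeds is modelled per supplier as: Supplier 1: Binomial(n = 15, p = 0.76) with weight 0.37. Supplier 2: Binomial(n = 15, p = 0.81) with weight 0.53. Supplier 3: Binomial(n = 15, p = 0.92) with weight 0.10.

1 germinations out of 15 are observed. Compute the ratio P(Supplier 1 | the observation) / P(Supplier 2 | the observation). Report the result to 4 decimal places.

17.2449

Only the two components matter; the odds are (P(Z=i) f_i(x)) / (P(Z=j) f_j(x)).
Component likelihoods at x = 1 germinations out of 15:
  f_1 = 2.39807e-08
  f_2 = 9.70793e-10
  f_3 = 6.0693e-15
Odds = (0.37/0.53) × (2.39807e-08/9.70793e-10) = 0.698113 × 24.7022 ≈ 17.2449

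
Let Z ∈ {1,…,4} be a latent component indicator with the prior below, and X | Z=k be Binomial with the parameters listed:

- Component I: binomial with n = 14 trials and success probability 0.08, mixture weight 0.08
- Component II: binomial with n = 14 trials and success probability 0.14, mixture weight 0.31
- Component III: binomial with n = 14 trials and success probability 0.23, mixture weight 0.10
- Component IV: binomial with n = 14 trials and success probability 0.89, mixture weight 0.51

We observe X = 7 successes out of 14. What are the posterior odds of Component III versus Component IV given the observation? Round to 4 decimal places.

12.4303

Only the two components matter; the odds are (P(Z=i) f_i(x)) / (P(Z=j) f_j(x)).
Binomial probabilities:
  p_I = C(14,7)·0.08^7·0.92^7 = 3432·2.09715e-08·0.557847 = 4.01506e-05
  p_II = C(14,7)·0.14^7·0.86^7 = 3432·1.05414e-06·0.347928 = 0.00125873
  p_III = C(14,7)·0.23^7·0.77^7 = 3432·3.40483e-05·0.160485 = 0.0187533
  p_IV = C(14,7)·0.89^7·0.11^7 = 3432·0.442313·1.94872e-07 = 0.000295819
0.00187533 / 0.000150868 ≈ 12.4303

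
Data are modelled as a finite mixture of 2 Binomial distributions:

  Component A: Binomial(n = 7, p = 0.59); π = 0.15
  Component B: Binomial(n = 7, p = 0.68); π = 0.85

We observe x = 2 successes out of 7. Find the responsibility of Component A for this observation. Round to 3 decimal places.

0.314

Apply Bayes' rule: the posterior for each component is proportional to its prior times its likelihood at x.
Component likelihoods at x = 2 successes out of 7:
  p_A = C(7,2)·0.59^2·0.41^5 = 21·0.3481·0.0115856 = 0.084692
  p_B = C(7,2)·0.68^2·0.32^5 = 21·0.4624·0.00335544 = 0.0325827
Unnormalised posteriors:
  π_A·p_A = 0.15 × 0.084692 = 0.0127038
  π_B·p_B = 0.85 × 0.0325827 = 0.0276953
Normaliser: 0.0127038 + 0.0276953 = 0.0403991
P(Component A | x) = 0.0127038 / 0.0403991 ≈ 0.314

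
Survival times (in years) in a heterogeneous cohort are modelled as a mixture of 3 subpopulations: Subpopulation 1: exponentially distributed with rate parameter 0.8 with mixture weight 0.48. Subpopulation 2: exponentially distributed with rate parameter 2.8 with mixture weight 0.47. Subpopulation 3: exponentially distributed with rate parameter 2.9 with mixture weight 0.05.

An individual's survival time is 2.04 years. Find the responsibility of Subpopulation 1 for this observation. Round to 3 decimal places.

P(component k | x) = P(Z=k)·f_k(x) / marginal(x), where marginal(x) = Σ_j P(Z=j)·f_j(x).
Exponential densities:
  f_1 = 0.8·e^(−0.8·2.04) = 0.8·e^(−1.6320) = 0.15643
  f_2 = 2.8·e^(−2.8·2.04) = 2.8·e^(−5.7120) = 0.00925695
  f_3 = 2.9·e^(−2.9·2.04) = 2.9·e^(−5.9160) = 0.00781829
Prior × likelihood for each component:
  P(Z=1)·f_1 = 0.48 × 0.15643 = 0.0750866
  P(Z=2)·f_2 = 0.47 × 0.00925695 = 0.00435077
  P(Z=3)·f_3 = 0.05 × 0.00781829 = 0.000390915
Sum: 0.0750866 + 0.00435077 + 0.000390915 = 0.0798283
So the posterior for Subpopulation 1 is 0.0750866 / 0.0798283 ≈ 0.941.

0.941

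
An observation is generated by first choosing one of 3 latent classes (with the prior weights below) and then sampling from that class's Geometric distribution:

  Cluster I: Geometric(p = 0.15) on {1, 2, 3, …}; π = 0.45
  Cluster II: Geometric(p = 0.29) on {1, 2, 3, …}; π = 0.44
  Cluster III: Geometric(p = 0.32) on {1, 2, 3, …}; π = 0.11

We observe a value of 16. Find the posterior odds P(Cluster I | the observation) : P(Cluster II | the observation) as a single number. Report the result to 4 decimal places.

Only the two components matter; the odds are (w_i f_i(x)) / (w_j f_j(x)).
Component likelihoods at x = 16:
  L_I = 0.0131031
  L_II = 0.00170323
  L_III = 0.000983521
Odds = (0.45/0.44) × (0.0131031/0.00170323) = 1.02273 × 7.69311 ≈ 7.8680

7.8680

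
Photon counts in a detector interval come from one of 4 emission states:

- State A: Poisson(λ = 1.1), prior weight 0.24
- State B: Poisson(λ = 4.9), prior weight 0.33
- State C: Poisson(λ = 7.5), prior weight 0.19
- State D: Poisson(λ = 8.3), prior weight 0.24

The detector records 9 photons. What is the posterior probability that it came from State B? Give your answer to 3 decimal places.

P(component k | x) = π_k·f_k(x) / marginal(x), where marginal(x) = Σ_j π_j·f_j(x).
Poisson probabilities:
  L_A = e^(−1.1)·1.1^9/9! = 2.16295e-06
  L_B = e^(−4.9)·4.9^9/9! = 0.0334163
  L_C = e^(−7.5)·7.5^9/9! = 0.11444
  L_D = e^(−8.3)·8.3^9/9! = 0.128025
Prior × likelihood for each component:
  π_A·L_A = 0.24 × 2.16295e-06 = 5.19109e-07
  π_B·L_B = 0.33 × 0.0334163 = 0.0110274
  π_C·L_C = 0.19 × 0.11444 = 0.0217437
  π_D·L_D = 0.24 × 0.128025 = 0.0307261
Evidence: 5.19109e-07 + 0.0110274 + 0.0217437 + 0.0307261 = 0.0634977
So the posterior for State B is 0.0110274 / 0.0634977 ≈ 0.174.

0.174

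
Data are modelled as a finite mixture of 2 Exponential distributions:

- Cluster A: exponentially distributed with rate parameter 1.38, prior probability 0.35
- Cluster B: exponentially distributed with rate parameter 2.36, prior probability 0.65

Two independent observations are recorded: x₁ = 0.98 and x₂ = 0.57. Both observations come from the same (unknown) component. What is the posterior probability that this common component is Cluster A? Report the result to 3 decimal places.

0.457

By Bayes' theorem, P(k | x) = π_k f_k(x) / Σ_j π_j f_j(x).
Since both observations come from the same component, the likelihood for component k is f_k(x₁)·f_k(x₂).
  p_A = [1.38·e^(−1.38·0.98) = 1.38·e^(−1.3524) = 0.356894] × [0.628439] = 0.224286
  p_B = [2.36·e^(−2.36·0.98) = 2.36·e^(−2.3128) = 0.233602] × [0.614751] = 0.143607
Weight by the priors:
  π_A·p_A = 0.35 × 0.224286 = 0.0785001
  π_B·p_B = 0.65 × 0.143607 = 0.0933444
Denominator: 0.0785001 + 0.0933444 = 0.171844
P(Cluster A | data) = 0.0785001 / 0.171844 ≈ 0.457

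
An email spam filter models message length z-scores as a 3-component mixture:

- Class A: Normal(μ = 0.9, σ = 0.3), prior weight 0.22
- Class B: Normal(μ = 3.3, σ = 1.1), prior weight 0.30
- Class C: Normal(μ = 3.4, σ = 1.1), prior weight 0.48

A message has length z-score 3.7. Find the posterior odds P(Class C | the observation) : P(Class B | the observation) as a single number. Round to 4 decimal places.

1.6470

Since P(k|x) ∝ w_k f_k(x), the posterior odds are w_i f_i(x) / (w_j f_j(x)).
Normal densities:
  f_A = (1/(0.3·√(2π)))·exp(−(3.7−0.9)²/(2·0.3²)) = 1.329808·exp(-43.55556) = 1.61381e-19
  f_B = (1/(1.1·√(2π)))·exp(−(3.7−3.3)²/(2·1.1²)) = 0.362675·exp(-0.06612) = 0.339472
  f_C = (1/(1.1·√(2π)))·exp(−(3.7−3.4)²/(2·1.1²)) = 0.362675·exp(-0.03719) = 0.349435
Odds = (0.48/0.30) × (0.349435/0.339472) = 1.6 × 1.02935 ≈ 1.6470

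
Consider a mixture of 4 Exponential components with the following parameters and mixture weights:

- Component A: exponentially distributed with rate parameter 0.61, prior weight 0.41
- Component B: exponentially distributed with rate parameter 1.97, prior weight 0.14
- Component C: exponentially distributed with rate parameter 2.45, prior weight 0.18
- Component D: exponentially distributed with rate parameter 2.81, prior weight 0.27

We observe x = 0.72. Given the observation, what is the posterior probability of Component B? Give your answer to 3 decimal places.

Apply Bayes' rule: the posterior for each component is proportional to its prior times its likelihood at x.
Evaluate each component's likelihood at the observed value:
  L_A = 0.61·e^(−0.61·0.72) = 0.61·e^(−0.4392) = 0.393177
  L_B = 1.97·e^(−1.97·0.72) = 1.97·e^(−1.4184) = 0.476939
  L_C = 2.45·e^(−2.45·0.72) = 2.45·e^(−1.7640) = 0.419827
  L_D = 2.81·e^(−2.81·0.72) = 2.81·e^(−2.0232) = 0.371571
Multiply by the mixture weights:
  π_A·L_A = 0.41 × 0.393177 = 0.161202
  π_B·L_B = 0.14 × 0.476939 = 0.0667715
  π_C·L_C = 0.18 × 0.419827 = 0.0755689
  π_D·L_D = 0.27 × 0.371571 = 0.100324
Marginal: 0.161202 + 0.0667715 + 0.0755689 + 0.100324 = 0.403867
P(Component B | x) = 0.0667715 / 0.403867 ≈ 0.165

0.165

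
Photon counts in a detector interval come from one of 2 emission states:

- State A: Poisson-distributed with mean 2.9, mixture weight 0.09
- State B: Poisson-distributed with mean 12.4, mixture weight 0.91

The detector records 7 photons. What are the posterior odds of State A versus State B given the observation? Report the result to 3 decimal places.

Since P(k|x) ∝ w_k f_k(x), the posterior odds are w_i f_i(x) / (w_j f_j(x)).
Evaluate each component's likelihood at the observed value:
  f_A = 0.0188322
  f_B = 0.0368358
0.0016949 / 0.0335205 ≈ 0.051

0.051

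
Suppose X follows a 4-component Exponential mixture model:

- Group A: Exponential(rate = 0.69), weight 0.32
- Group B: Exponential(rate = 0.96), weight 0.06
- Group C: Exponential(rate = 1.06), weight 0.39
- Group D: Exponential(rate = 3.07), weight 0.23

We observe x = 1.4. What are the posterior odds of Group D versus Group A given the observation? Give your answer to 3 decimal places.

0.114

The posterior odds equal the prior odds times the likelihood ratio: (P(Z=i)/P(Z=j))·(f_i(x)/f_j(x)).
Evaluate each component's likelihood at the observed value:
  L_A = 0.262616
  L_B = 0.250368
  L_C = 0.240333
  L_D = 0.0417389
Posterior odds = (P(Z=D)·L_D) / (P(Z=A)·L_A) = (0.23·0.0417389) / (0.32·0.262616) = 0.00959994 / 0.084037 ≈ 0.114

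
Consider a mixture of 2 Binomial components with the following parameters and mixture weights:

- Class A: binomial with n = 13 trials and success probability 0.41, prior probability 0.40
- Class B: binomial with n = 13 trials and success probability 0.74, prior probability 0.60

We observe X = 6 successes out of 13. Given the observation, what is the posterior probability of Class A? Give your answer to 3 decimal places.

0.857

P(component k | x) = w_k·f_k(x) / marginal(x), where marginal(x) = Σ_j w_j·f_j(x).
Binomial probabilities:
  L_A = C(13,6)·0.41^6·0.59^7 = 1716·0.0047501·0.0248865 = 0.202854
  L_B = C(13,6)·0.74^6·0.26^7 = 1716·0.164206·8.03181e-05 = 0.0226319
Prior × likelihood for each component:
  w_A·L_A = 0.40 × 0.202854 = 0.0811418
  w_B·L_B = 0.60 × 0.0226319 = 0.0135791
Denominator: 0.0811418 + 0.0135791 = 0.0947209
P(Class A | 6 successes out of 13) ≈ 0.857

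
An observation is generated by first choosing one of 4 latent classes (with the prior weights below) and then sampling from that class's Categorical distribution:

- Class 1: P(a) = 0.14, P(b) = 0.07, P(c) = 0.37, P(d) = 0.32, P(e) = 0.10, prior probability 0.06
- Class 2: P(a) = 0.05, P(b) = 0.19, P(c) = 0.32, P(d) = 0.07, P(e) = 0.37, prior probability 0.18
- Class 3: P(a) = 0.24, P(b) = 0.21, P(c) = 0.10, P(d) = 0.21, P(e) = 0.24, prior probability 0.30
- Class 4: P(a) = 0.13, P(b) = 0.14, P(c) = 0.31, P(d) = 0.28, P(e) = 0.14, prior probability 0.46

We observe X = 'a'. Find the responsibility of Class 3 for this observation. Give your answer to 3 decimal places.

0.483

P(component k | x) = w_k·f_k(x) / marginal(x), where marginal(x) = Σ_j w_j·f_j(x).
Evaluate each component's likelihood at the observed value:
  p_1 = P(a | comp) = 0.14
  p_2 = P(a | comp) = 0.05
  p_3 = P(a | comp) = 0.24
  p_4 = P(a | comp) = 0.13
Weight by the priors:
  w_1·p_1 = 0.06 × 0.14 = 0.0084
  w_2·p_2 = 0.18 × 0.05 = 0.009
  w_3·p_3 = 0.30 × 0.24 = 0.072
  w_4·p_4 = 0.46 × 0.13 = 0.0598
Sum: 0.0084 + 0.009 + 0.072 + 0.0598 = 0.1492
P(Class 3 | data) ≈ 0.483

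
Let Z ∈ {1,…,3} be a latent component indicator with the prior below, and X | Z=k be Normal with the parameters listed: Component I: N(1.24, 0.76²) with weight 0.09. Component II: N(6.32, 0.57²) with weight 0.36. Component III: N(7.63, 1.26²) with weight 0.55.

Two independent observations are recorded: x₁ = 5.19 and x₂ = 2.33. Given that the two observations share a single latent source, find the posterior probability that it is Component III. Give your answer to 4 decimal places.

Apply Bayes' rule: the posterior for each component is proportional to its prior times its likelihood at x.
Since both observations come from the same component, the likelihood for component k is f_k(x₁)·f_k(x₂).
  p_I = [(1/(0.76·√(2π)))·exp(−(5.19−1.24)²/(2·0.76²)) = 0.524924·exp(-13.50632) = 7.15116e-07] × [0.187687] = 1.34218e-07
  p_II = [(1/(0.57·√(2π)))·exp(−(5.19−6.32)²/(2·0.57²)) = 0.699899·exp(-1.96507) = 0.0980884] × [1.60258e-11] = 1.57195e-12
  p_III = [(1/(1.26·√(2π)))·exp(−(5.19−7.63)²/(2·1.26²)) = 0.316621·exp(-1.87503) = 0.0485539] × [4.55483e-05] = 2.21155e-06
Multiply by the mixture weights:
  π_I·p_I = 0.09 × 1.34218e-07 = 1.20796e-08
  π_II·p_II = 0.36 × 1.57195e-12 = 5.65901e-13
  π_III·p_III = 0.55 × 2.21155e-06 = 1.21635e-06
Normaliser: 1.20796e-08 + 5.65901e-13 + 1.21635e-06 = 1.22843e-06
Responsibility of Component III: 1.21635e-06 / 1.22843e-06 ≈ 0.9902

0.9902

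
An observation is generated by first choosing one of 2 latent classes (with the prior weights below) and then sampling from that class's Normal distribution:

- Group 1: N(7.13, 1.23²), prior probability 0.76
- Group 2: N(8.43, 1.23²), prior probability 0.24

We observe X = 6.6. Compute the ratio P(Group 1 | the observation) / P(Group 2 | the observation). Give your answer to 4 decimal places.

Since P(k|x) ∝ w_k f_k(x), the posterior odds are w_i f_i(x) / (w_j f_j(x)).
Evaluate each component's likelihood at the observed value:
  p_1 = 0.295588
  p_2 = 0.107235
0.224647 / 0.0257364 ≈ 8.7288

8.7288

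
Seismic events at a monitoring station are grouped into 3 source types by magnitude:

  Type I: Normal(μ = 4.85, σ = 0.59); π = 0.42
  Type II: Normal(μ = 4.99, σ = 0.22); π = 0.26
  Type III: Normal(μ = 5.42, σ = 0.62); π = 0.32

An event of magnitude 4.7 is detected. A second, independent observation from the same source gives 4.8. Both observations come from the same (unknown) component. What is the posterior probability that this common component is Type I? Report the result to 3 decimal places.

0.392

The responsibility of component k is w_k f_k(x) divided by Σ_j w_j f_j(x).
Since both observations come from the same component, the likelihood for component k is f_k(x₁)·f_k(x₂).
  L_I = [0.65467] × [0.67375] = 0.441084
  L_II = [0.760627] × [1.24889] = 0.949939
  L_III = [0.32785] × [0.390275] = 0.127952
Weight by the priors:
  w_I·L_I = 0.42 × 0.441084 = 0.185255
  w_II·L_II = 0.26 × 0.949939 = 0.246984
  w_III·L_III = 0.32 × 0.127952 = 0.0409445
Normaliser: 0.185255 + 0.246984 + 0.0409445 = 0.473184
P(Type I | x₁, x₂) = 0.185255 / 0.473184 ≈ 0.392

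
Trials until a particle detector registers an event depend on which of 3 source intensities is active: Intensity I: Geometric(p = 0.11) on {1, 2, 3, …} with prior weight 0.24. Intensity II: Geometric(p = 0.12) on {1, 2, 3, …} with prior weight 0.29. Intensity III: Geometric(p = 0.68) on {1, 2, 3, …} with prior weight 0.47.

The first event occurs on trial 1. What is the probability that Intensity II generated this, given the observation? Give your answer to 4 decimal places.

0.0914

Apply Bayes' rule: the posterior for each component is proportional to its prior times its likelihood at x.
Evaluate each component's likelihood at the observed value:
  p_I = 0.11·(1−0.11)^0 = 0.11·1 = 0.11
  p_II = 0.12·(1−0.12)^0 = 0.12·1 = 0.12
  p_III = 0.68·(1−0.68)^0 = 0.68·1 = 0.68
Unnormalised posteriors:
  w_I·p_I = 0.24 × 0.11 = 0.0264
  w_II·p_II = 0.29 × 0.12 = 0.0348
  w_III·p_III = 0.47 × 0.68 = 0.3196
Evidence: 0.0264 + 0.0348 + 0.3196 = 0.3808
Responsibility of Intensity II: 0.0348 / 0.3808 ≈ 0.0914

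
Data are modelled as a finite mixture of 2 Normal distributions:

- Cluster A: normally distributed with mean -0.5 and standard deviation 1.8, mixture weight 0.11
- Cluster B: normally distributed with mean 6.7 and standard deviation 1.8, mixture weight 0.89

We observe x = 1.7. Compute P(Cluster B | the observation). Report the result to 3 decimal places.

0.265

Posterior ∝ prior × likelihood, so P(k | x) ∝ π_k f_k(x); normalise over all components.
Evaluate each component's likelihood at the observed value:
  f_A = (1/(1.8·√(2π)))·exp(−(1.7−-0.5)²/(2·1.8²)) = 0.221635·exp(-0.74691) = 0.105016
  f_B = (1/(1.8·√(2π)))·exp(−(1.7−6.7)²/(2·1.8²)) = 0.221635·exp(-3.85802) = 0.00467863
Weight by the priors:
  π_A·f_A = 0.11 × 0.105016 = 0.0115518
  π_B·f_B = 0.89 × 0.00467863 = 0.00416398
Evidence: 0.0115518 + 0.00416398 = 0.0157158
So the posterior for Cluster B is 0.00416398 / 0.0157158 ≈ 0.265.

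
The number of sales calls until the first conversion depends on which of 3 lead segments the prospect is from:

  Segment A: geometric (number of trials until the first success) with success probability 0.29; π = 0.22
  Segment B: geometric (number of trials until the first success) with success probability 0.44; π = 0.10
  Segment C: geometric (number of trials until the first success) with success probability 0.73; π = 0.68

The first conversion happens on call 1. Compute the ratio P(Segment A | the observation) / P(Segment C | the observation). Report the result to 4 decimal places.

0.1285

The posterior odds equal the prior odds times the likelihood ratio: (π_i/π_j)·(f_i(x)/f_j(x)).
Geometric probabilities:
  f_A = 0.29
  f_B = 0.44
  f_C = 0.73
0.0638 / 0.4964 ≈ 0.1285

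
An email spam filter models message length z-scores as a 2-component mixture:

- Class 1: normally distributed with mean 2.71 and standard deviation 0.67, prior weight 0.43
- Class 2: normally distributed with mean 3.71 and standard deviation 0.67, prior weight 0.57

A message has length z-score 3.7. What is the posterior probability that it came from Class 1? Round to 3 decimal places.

Posterior ∝ prior × likelihood, so P(k | x) ∝ π_k f_k(x); normalise over all components.
Evaluate each component's likelihood at the observed value:
  p_1 = 0.199862
  p_2 = 0.59537
Prior × likelihood for each component:
  π_1·p_1 = 0.43 × 0.199862 = 0.0859405
  π_2·p_2 = 0.57 × 0.59537 = 0.339361
Evidence: 0.0859405 + 0.339361 = 0.425301
Responsibility of Class 1: 0.0859405 / 0.425301 ≈ 0.202

0.202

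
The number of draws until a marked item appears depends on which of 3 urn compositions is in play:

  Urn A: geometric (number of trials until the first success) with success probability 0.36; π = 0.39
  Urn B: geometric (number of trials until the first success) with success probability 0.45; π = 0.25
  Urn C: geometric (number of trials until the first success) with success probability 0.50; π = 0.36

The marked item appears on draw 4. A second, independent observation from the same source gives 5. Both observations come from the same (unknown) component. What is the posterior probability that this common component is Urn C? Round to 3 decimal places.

Posterior ∝ prior × likelihood, so P(k | x) ∝ π_k f_k(x); normalise over all components.
Since both observations come from the same component, the likelihood for component k is f_k(x₁)·f_k(x₂).
  L_A = [0.36·(1−0.36)^3 = 0.36·0.262144 = 0.0943718] × [0.060398] = 0.00569987
  L_B = [0.45·(1−0.45)^3 = 0.45·0.166375 = 0.0748688] × [0.0411778] = 0.00308293
  L_C = [0.50·(1−0.50)^3 = 0.50·0.125 = 0.0625] × [0.03125] = 0.00195312
Unnormalised posteriors:
  π_A·L_A = 0.39 × 0.00569987 = 0.00222295
  π_B·L_B = 0.25 × 0.00308293 = 0.000770733
  π_C·L_C = 0.36 × 0.00195312 = 0.000703125
Evidence: 0.00222295 + 0.000770733 + 0.000703125 = 0.00369681
P(Urn C | data) = 0.000703125 / 0.00369681 ≈ 0.190

0.190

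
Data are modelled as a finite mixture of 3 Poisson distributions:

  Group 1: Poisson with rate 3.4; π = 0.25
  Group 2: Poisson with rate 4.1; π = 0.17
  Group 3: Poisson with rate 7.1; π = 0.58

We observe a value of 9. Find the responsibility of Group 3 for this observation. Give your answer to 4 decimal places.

P(component k | x) = π_k·f_k(x) / marginal(x), where marginal(x) = Σ_j π_j·f_j(x).
Evaluate each component's likelihood at the observed value:
  L_1 = e^(−3.4)·3.4^9/9! = 0.00558401
  L_2 = e^(−4.1)·4.1^9/9! = 0.0149515
  L_3 = e^(−7.1)·7.1^9/9! = 0.104249
Unnormalised posteriors:
  π_1·L_1 = 0.25 × 0.00558401 = 0.001396
  π_2·L_2 = 0.17 × 0.0149515 = 0.00254175
  π_3·L_3 = 0.58 × 0.104249 = 0.0604643
Sum: 0.001396 + 0.00254175 + 0.0604643 = 0.0644021
Responsibility of Group 3: 0.0604643 / 0.0644021 ≈ 0.9389

0.9389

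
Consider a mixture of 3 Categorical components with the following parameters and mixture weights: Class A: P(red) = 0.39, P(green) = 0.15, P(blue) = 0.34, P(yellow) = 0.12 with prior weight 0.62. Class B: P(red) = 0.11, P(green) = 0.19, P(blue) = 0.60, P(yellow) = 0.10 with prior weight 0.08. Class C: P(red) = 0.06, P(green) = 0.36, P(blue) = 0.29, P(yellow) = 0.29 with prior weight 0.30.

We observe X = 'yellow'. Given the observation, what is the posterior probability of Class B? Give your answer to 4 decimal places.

0.0472

The responsibility of component k is P(Z=k) f_k(x) divided by Σ_j P(Z=j) f_j(x).
Component likelihoods at x = 'yellow':
  f_A = 0.12
  f_B = 0.1
  f_C = 0.29
Multiply by the mixture weights:
  P(Z=A)·f_A = 0.62 × 0.12 = 0.0744
  P(Z=B)·f_B = 0.08 × 0.1 = 0.008
  P(Z=C)·f_C = 0.30 × 0.29 = 0.087
Normaliser: 0.0744 + 0.008 + 0.087 = 0.1694
P(Class B | the observation) ≈ 0.0472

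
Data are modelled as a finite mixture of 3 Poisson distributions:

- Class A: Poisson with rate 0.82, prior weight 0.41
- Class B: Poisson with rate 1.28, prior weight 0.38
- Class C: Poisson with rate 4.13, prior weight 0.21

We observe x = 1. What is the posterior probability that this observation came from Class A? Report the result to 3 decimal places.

0.498

By Bayes' theorem, P(k | x) = P(Z=k) f_k(x) / Σ_j P(Z=j) f_j(x).
Poisson probabilities:
  f_A = 0.361154
  f_B = 0.355888
  f_C = 0.0664223
Prior × likelihood for each component:
  P(Z=A)·f_A = 0.41 × 0.361154 = 0.148073
  P(Z=B)·f_B = 0.38 × 0.355888 = 0.135237
  P(Z=C)·f_C = 0.21 × 0.0664223 = 0.0139487
Normaliser: 0.148073 + 0.135237 + 0.0139487 = 0.297259
So the posterior for Class A is 0.148073 / 0.297259 ≈ 0.498.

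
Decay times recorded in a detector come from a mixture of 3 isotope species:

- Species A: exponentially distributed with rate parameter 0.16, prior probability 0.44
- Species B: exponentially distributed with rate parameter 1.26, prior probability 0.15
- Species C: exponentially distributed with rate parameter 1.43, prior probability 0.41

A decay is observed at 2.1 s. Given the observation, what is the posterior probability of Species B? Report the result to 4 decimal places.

By Bayes' theorem, P(k | x) = π_k f_k(x) / Σ_j π_j f_j(x).
Component likelihoods at x = 2.1 s:
  f_A = 0.16·e^(−0.16·2.1) = 0.16·e^(−0.3360) = 0.11434
  f_B = 1.26·e^(−1.26·2.1) = 1.26·e^(−2.6460) = 0.0893773
  f_C = 1.43·e^(−1.43·2.1) = 1.43·e^(−3.0030) = 0.0709822
Multiply by the mixture weights:
  π_A·f_A = 0.44 × 0.11434 = 0.0503095
  π_B·f_B = 0.15 × 0.0893773 = 0.0134066
  π_C·f_C = 0.41 × 0.0709822 = 0.0291027
Sum: 0.0503095 + 0.0134066 + 0.0291027 = 0.0928188
Responsibility of Species B: 0.0134066 / 0.0928188 ≈ 0.1444

0.1444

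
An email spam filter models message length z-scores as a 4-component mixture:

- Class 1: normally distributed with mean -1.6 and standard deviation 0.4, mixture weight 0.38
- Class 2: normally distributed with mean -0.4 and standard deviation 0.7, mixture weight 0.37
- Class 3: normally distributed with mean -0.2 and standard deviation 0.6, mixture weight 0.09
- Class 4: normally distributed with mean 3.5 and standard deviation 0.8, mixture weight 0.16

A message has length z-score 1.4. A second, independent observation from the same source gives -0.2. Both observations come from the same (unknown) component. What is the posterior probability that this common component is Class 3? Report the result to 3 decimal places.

0.212

P(component k | x) = w_k·f_k(x) / marginal(x), where marginal(x) = Σ_j w_j·f_j(x).
Since both observations come from the same component, the likelihood for component k is f_k(x₁)·f_k(x₂).
  p_1 = [(1/(0.4·√(2π)))·exp(−(1.4−-1.6)²/(2·0.4²)) = 0.997356·exp(-28.12500) = 6.0858e-13] × [0.00218171] = 1.32774e-15
  p_2 = [(1/(0.7·√(2π)))·exp(−(1.4−-0.4)²/(2·0.7²)) = 0.569918·exp(-3.30612) = 0.0208921] × [0.547124] = 0.0114305
  p_3 = [(1/(0.6·√(2π)))·exp(−(1.4−-0.2)²/(2·0.6²)) = 0.664904·exp(-3.55556) = 0.0189933] × [0.664904] = 0.0126287
  p_4 = [(1/(0.8·√(2π)))·exp(−(1.4−3.5)²/(2·0.8²)) = 0.498678·exp(-3.44531) = 0.0159052] × [1.12955e-05] = 1.79657e-07
Prior × likelihood for each component:
  w_1·p_1 = 0.38 × 1.32774e-15 = 5.04542e-16
  w_2·p_2 = 0.37 × 0.0114305 = 0.0042293
  w_3·p_3 = 0.09 × 0.0126287 = 0.00113659
  w_4·p_4 = 0.16 × 1.79657e-07 = 2.87452e-08
Sum: 5.04542e-16 + 0.0042293 + 0.00113659 + 2.87452e-08 = 0.00536592
Responsibility of Class 3: 0.00113659 / 0.00536592 ≈ 0.212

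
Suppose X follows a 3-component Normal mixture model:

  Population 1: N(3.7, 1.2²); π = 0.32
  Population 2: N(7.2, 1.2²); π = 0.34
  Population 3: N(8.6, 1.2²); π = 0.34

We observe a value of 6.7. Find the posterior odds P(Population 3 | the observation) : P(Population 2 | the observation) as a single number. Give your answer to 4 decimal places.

0.3114

The posterior odds equal the prior odds times the likelihood ratio: (π_i/π_j)·(f_i(x)/f_j(x)).
Evaluate each component's likelihood at the observed value:
  L_1 = (1/(1.2·√(2π)))·exp(−(6.7−3.7)²/(2·1.2²)) = 0.332452·exp(-3.12500) = 0.0146069
  L_2 = (1/(1.2·√(2π)))·exp(−(6.7−7.2)²/(2·1.2²)) = 0.332452·exp(-0.08681) = 0.30481
  L_3 = (1/(1.2·√(2π)))·exp(−(6.7−8.6)²/(2·1.2²)) = 0.332452·exp(-1.25347) = 0.0949189
Posterior odds = (π_3·L_3) / (π_2·L_2) = (0.34·0.0949189) / (0.34·0.30481) = 0.0322724 / 0.103636 ≈ 0.3114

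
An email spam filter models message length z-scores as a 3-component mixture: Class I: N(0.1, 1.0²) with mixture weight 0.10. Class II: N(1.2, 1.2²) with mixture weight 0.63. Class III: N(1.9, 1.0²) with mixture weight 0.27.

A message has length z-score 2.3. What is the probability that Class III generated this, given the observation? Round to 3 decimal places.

The responsibility of component k is P(Z=k) f_k(x) divided by Σ_j P(Z=j) f_j(x).
Component likelihoods at x = 2.3:
  f_I = 0.0354746
  f_II = 0.218406
  f_III = 0.36827
Weight by the priors:
  P(Z=I)·f_I = 0.10 × 0.0354746 = 0.00354746
  P(Z=II)·f_II = 0.63 × 0.218406 = 0.137596
  P(Z=III)·f_III = 0.27 × 0.36827 = 0.0994329
Marginal: 0.00354746 + 0.137596 + 0.0994329 = 0.240576
P(Class III | x) = 0.0994329 / 0.240576 ≈ 0.413

0.413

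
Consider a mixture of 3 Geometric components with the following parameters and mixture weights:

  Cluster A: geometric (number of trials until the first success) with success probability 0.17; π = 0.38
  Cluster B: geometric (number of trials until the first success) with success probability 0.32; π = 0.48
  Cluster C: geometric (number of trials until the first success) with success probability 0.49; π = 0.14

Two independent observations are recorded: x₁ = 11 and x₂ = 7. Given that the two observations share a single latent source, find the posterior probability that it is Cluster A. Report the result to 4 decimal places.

0.8434

Apply Bayes' rule: the posterior for each component is proportional to its prior times its likelihood at x.
Since both observations come from the same component, the likelihood for component k is f_k(x₁)·f_k(x₂).
  L_A = [0.17·(1−0.17)^10 = 0.17·0.15516 = 0.0263773] × [0.0555799] = 0.00146605
  L_B = [0.32·(1−0.32)^10 = 0.32·0.0211392 = 0.00676455] × [0.0316376] = 0.000214014
  L_C = [0.49·(1−0.49)^10 = 0.49·0.00119042 = 0.000583308] × [0.00862218] = 5.02939e-06
Multiply by the mixture weights:
  π_A·L_A = 0.38 × 0.00146605 = 0.000557097
  π_B·L_B = 0.48 × 0.000214014 = 0.000102727
  π_C·L_C = 0.14 × 5.02939e-06 = 7.04114e-07
Evidence: 0.000557097 + 0.000102727 + 7.04114e-07 = 0.000660528
Responsibility of Cluster A: 0.000557097 / 0.000660528 ≈ 0.8434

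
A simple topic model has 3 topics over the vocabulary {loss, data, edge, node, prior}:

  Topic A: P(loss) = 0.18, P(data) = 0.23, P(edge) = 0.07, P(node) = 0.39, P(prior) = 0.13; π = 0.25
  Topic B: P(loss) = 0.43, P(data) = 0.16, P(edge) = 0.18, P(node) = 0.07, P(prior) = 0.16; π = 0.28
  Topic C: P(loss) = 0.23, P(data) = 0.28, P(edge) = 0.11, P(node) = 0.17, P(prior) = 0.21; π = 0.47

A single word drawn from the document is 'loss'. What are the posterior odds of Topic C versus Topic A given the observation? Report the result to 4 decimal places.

2.4022

Since P(k|x) ∝ π_k f_k(x), the posterior odds are π_i f_i(x) / (π_j f_j(x)).
Categorical probabilities:
  p_A = P(loss | comp) = 0.18
  p_B = P(loss | comp) = 0.43
  p_C = P(loss | comp) = 0.23
Posterior odds = (π_C·p_C) / (π_A·p_A) = (0.47·0.23) / (0.25·0.18) = 0.1081 / 0.045 ≈ 2.4022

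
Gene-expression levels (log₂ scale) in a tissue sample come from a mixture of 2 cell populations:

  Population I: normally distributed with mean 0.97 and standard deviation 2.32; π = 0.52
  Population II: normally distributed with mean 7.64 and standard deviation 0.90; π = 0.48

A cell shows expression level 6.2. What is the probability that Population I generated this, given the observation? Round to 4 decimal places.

P(component k | x) = π_k·f_k(x) / marginal(x), where marginal(x) = Σ_j π_j·f_j(x).
Component likelihoods at x = 6.2:
  p_I = 0.0135487
  p_II = 0.123245
Multiply by the mixture weights:
  π_I·p_I = 0.52 × 0.0135487 = 0.00704533
  π_II·p_II = 0.48 × 0.123245 = 0.0591578
Denominator: 0.00704533 + 0.0591578 = 0.0662031
So the posterior for Population I is 0.00704533 / 0.0662031 ≈ 0.1064.

0.1064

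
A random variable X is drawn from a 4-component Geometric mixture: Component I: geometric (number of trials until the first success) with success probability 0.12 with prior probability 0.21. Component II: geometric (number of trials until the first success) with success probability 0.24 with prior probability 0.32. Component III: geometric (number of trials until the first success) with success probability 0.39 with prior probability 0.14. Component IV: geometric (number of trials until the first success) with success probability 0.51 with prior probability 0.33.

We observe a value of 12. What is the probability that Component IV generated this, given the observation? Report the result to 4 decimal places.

0.0064

P(component k | x) = w_k·f_k(x) / marginal(x), where marginal(x) = Σ_j w_j·f_j(x).
Evaluate each component's likelihood at the observed value:
  f_I = 0.0294097
  f_II = 0.0117263
  f_III = 0.00169704
  f_IV = 0.000199401
Unnormalised posteriors:
  w_I·f_I = 0.21 × 0.0294097 = 0.00617604
  w_II·f_II = 0.32 × 0.0117263 = 0.00375241
  w_III·f_III = 0.14 × 0.00169704 = 0.000237586
  w_IV·f_IV = 0.33 × 0.000199401 = 6.58023e-05
Sum: 0.00617604 + 0.00375241 + 0.000237586 + 6.58023e-05 = 0.0102318
Responsibility of Component IV: 6.58023e-05 / 0.0102318 ≈ 0.0064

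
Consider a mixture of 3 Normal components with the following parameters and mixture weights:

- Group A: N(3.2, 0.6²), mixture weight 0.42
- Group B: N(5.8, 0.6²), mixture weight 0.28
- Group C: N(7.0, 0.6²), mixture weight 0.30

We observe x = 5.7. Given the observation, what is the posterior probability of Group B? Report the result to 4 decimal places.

Posterior ∝ prior × likelihood, so P(k | x) ∝ w_k f_k(x); normalise over all components.
Normal densities:
  L_A = 0.000112938
  L_B = 0.655733
  L_C = 0.0635877
Multiply by the mixture weights:
  w_A·L_A = 0.42 × 0.000112938 = 4.74341e-05
  w_B·L_B = 0.28 × 0.655733 = 0.183605
  w_C·L_C = 0.30 × 0.0635877 = 0.0190763
Evidence: 4.74341e-05 + 0.183605 + 0.0190763 = 0.202729
So the posterior for Group B is 0.183605 / 0.202729 ≈ 0.9057.

0.9057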